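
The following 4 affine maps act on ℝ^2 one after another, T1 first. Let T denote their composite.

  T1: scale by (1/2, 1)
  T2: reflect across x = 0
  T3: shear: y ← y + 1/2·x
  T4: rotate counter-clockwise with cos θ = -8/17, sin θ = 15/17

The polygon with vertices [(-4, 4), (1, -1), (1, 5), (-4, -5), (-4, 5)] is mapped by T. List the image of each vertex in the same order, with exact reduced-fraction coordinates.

image vertices: (-91/17, -10/17), (91/68, 5/34), (-269/68, -91/34), (44/17, 62/17), (-106/17, -18/17)

T1 scale by (1/2, 1): (-4, 4) → (-2, 4); (1, -1) → (1/2, -1); (1, 5) → (1/2, 5); (-4, -5) → (-2, -5); (-4, 5) → (-2, 5)
T2 reflect across x = 0: (-2, 4) → (2, 4); (1/2, -1) → (-1/2, -1); (1/2, 5) → (-1/2, 5); (-2, -5) → (2, -5); (-2, 5) → (2, 5)
T3 shear: y ← y + 1/2·x: (2, 4) → (2, 5); (-1/2, -1) → (-1/2, -5/4); (-1/2, 5) → (-1/2, 19/4); (2, -5) → (2, -4); (2, 5) → (2, 6)
T4 rotate counter-clockwise with cos θ = -8/17, sin θ = 15/17: (2, 5) → (-91/17, -10/17); (-1/2, -5/4) → (91/68, 5/34); (-1/2, 19/4) → (-269/68, -91/34); (2, -4) → (44/17, 62/17); (2, 6) → (-106/17, -18/17)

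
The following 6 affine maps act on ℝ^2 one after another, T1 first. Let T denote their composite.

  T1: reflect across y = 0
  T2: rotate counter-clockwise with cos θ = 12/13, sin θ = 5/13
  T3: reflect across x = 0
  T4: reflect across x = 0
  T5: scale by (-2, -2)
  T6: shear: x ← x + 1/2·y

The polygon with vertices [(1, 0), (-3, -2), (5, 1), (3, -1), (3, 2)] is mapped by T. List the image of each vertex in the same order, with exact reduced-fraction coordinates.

image vertices: (-29/13, -10/13), (83/13, -18/13), (-11, -2), (-89/13, -54/13), (-83/13, 18/13)

T1 reflect across y = 0: (1, 0) → (1, 0); (-3, -2) → (-3, 2); (5, 1) → (5, -1); (3, -1) → (3, 1); (3, 2) → (3, -2)
T2 rotate counter-clockwise with cos θ = 12/13, sin θ = 5/13: (1, 0) → (12/13, 5/13); (-3, 2) → (-46/13, 9/13); (5, -1) → (5, 1); (3, 1) → (31/13, 27/13); (3, -2) → (46/13, -9/13)
T3 reflect across x = 0: (12/13, 5/13) → (-12/13, 5/13); (-46/13, 9/13) → (46/13, 9/13); (5, 1) → (-5, 1); (31/13, 27/13) → (-31/13, 27/13); (46/13, -9/13) → (-46/13, -9/13)
T4 reflect across x = 0: (-12/13, 5/13) → (12/13, 5/13); (46/13, 9/13) → (-46/13, 9/13); (-5, 1) → (5, 1); (-31/13, 27/13) → (31/13, 27/13); (-46/13, -9/13) → (46/13, -9/13)
T5 scale by (-2, -2): (12/13, 5/13) → (-24/13, -10/13); (-46/13, 9/13) → (92/13, -18/13); (5, 1) → (-10, -2); (31/13, 27/13) → (-62/13, -54/13); (46/13, -9/13) → (-92/13, 18/13)
T6 shear: x ← x + 1/2·y: (-24/13, -10/13) → (-29/13, -10/13); (92/13, -18/13) → (83/13, -18/13); (-10, -2) → (-11, -2); (-62/13, -54/13) → (-89/13, -54/13); (-92/13, 18/13) → (-83/13, 18/13)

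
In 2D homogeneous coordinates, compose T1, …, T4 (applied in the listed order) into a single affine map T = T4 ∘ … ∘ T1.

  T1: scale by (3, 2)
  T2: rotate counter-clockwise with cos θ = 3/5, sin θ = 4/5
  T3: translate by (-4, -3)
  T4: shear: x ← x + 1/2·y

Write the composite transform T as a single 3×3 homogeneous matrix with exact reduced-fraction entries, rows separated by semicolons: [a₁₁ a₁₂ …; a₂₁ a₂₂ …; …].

T1 = [3 0 0; 0 2 0; 0 0 1]
T2·T1 = [9/5 -8/5 0; 12/5 6/5 0; 0 0 1]
T3·…·T1 = [9/5 -8/5 -4; 12/5 6/5 -3; 0 0 1]
T4·…·T1 = [3 -1 -11/2; 12/5 6/5 -3; 0 0 1]

T = [3 -1 -11/2; 12/5 6/5 -3; 0 0 1]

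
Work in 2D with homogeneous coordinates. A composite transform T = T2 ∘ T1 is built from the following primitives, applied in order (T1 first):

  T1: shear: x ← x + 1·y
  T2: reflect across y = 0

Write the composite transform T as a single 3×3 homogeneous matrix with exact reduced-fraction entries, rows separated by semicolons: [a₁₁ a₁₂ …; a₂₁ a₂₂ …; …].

T = [1 1 0; 0 -1 0; 0 0 1]

T1 = [1 1 0; 0 1 0; 0 0 1]
T2·T1 = [1 1 0; 0 -1 0; 0 0 1]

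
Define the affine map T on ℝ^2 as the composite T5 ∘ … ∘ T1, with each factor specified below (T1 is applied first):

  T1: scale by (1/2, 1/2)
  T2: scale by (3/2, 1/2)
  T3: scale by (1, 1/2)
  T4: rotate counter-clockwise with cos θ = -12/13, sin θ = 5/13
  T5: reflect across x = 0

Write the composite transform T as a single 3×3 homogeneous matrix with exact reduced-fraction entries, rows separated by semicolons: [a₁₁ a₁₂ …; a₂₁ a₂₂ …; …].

T1 = [1/2 0 0; 0 1/2 0; 0 0 1]
T2·T1 = [3/4 0 0; 0 1/4 0; 0 0 1]
T3·…·T1 = [3/4 0 0; 0 1/8 0; 0 0 1]
T4·…·T1 = [-9/13 -5/104 0; 15/52 -3/26 0; 0 0 1]
T5·…·T1 = [9/13 5/104 0; 15/52 -3/26 0; 0 0 1]

T = [9/13 5/104 0; 15/52 -3/26 0; 0 0 1]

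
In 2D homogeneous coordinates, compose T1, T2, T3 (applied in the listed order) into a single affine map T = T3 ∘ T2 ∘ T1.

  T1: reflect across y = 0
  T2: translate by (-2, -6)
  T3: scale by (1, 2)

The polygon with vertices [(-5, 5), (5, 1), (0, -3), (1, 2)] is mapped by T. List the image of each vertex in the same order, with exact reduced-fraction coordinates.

image vertices: (-7, -22), (3, -14), (-2, -6), (-1, -16)

T1 reflect across y = 0: (-5, 5) → (-5, -5); (5, 1) → (5, -1); (0, -3) → (0, 3); (1, 2) → (1, -2)
T2 translate by (-2, -6): (-5, -5) → (-7, -11); (5, -1) → (3, -7); (0, 3) → (-2, -3); (1, -2) → (-1, -8)
T3 scale by (1, 2): (-7, -11) → (-7, -22); (3, -7) → (3, -14); (-2, -3) → (-2, -6); (-1, -8) → (-1, -16)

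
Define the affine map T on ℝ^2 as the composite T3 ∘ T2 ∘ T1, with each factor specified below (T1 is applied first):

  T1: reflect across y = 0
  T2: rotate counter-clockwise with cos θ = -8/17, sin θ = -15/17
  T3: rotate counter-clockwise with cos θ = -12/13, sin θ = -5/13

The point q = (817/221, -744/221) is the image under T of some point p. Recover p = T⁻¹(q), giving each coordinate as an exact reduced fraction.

T1 = [1 0 0; 0 -1 0; 0 0 1]
T2·T1 = [-8/17 -15/17 0; -15/17 8/17 0; 0 0 1]
T3·…·T1 = [21/221 220/221 0; 220/221 -21/221 0; 0 0 1]
det M = -1; M⁻¹ = [21/221 220/221 0; 220/221 -21/221 0; 0 0 1]
M⁻¹ · (817/221, -744/221)ᵀ = (-3, 4)ᵀ

p = (-3, 4)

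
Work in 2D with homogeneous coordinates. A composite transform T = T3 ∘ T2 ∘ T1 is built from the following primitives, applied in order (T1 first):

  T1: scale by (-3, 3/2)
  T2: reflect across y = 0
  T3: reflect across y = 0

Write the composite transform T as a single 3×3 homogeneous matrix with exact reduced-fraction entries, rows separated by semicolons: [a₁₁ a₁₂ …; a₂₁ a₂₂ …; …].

T = [-3 0 0; 0 3/2 0; 0 0 1]

T1 = [-3 0 0; 0 3/2 0; 0 0 1]
T2·T1 = [-3 0 0; 0 -3/2 0; 0 0 1]
T3·…·T1 = [-3 0 0; 0 3/2 0; 0 0 1]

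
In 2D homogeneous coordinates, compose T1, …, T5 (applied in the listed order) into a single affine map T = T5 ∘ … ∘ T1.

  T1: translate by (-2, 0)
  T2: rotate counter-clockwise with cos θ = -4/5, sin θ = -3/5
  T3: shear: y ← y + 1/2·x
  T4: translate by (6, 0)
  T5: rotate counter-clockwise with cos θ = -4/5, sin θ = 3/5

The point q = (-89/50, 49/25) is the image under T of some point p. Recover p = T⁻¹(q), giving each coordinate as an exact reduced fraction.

T1 = [1 0 -2; 0 1 0; 0 0 1]
T2·T1 = [-4/5 3/5 8/5; -3/5 -4/5 6/5; 0 0 1]
T3·…·T1 = [-4/5 3/5 8/5; -1 -1/2 2; 0 0 1]
T4·…·T1 = [-4/5 3/5 38/5; -1 -1/2 2; 0 0 1]
T5·…·T1 = [31/25 -9/50 -182/25; 8/25 19/25 74/25; 0 0 1]
det M = 1; M⁻¹ = [19/25 9/50 5; -8/25 31/25 -6; 0 0 1]
M⁻¹ · (-89/50, 49/25)ᵀ = (4, -3)ᵀ

p = (4, -3)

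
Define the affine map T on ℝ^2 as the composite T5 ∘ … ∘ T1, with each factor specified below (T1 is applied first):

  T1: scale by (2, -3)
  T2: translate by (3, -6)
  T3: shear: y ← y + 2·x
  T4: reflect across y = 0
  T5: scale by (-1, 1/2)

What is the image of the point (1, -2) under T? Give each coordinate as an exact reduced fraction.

T1 scale by (2, -3): (1, -2) → (2, 6)
T2 translate by (3, -6): (2, 6) → (5, 0)
T3 shear: y ← y + 2·x: (5, 0) → (5, 10)
T4 reflect across y = 0: (5, 10) → (5, -10)
T5 scale by (-1, 1/2): (5, -10) → (-5, -5)

T(p) = (-5, -5)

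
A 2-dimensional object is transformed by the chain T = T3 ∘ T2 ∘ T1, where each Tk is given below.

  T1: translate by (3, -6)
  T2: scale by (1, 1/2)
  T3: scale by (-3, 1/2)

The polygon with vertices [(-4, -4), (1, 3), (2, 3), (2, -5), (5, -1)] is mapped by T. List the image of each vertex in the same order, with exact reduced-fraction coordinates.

T1 translate by (3, -6): (-4, -4) → (-1, -10); (1, 3) → (4, -3); (2, 3) → (5, -3); (2, -5) → (5, -11); (5, -1) → (8, -7)
T2 scale by (1, 1/2): (-1, -10) → (-1, -5); (4, -3) → (4, -3/2); (5, -3) → (5, -3/2); (5, -11) → (5, -11/2); (8, -7) → (8, -7/2)
T3 scale by (-3, 1/2): (-1, -5) → (3, -5/2); (4, -3/2) → (-12, -3/4); (5, -3/2) → (-15, -3/4); (5, -11/2) → (-15, -11/4); (8, -7/2) → (-24, -7/4)

image vertices: (3, -5/2), (-12, -3/4), (-15, -3/4), (-15, -11/4), (-24, -7/4)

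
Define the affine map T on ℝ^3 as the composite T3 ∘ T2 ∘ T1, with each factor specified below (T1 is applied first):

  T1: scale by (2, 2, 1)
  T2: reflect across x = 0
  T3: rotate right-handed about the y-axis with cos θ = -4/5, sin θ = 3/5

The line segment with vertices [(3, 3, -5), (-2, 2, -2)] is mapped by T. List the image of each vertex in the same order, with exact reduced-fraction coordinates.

image vertices: (9/5, 6, 38/5), (-22/5, 4, -4/5)

T1 scale by (2, 2, 1): (3, 3, -5) → (6, 6, -5); (-2, 2, -2) → (-4, 4, -2)
T2 reflect across x = 0: (6, 6, -5) → (-6, 6, -5); (-4, 4, -2) → (4, 4, -2)
T3 rotate right-handed about the y-axis with cos θ = -4/5, sin θ = 3/5: (-6, 6, -5) → (9/5, 6, 38/5); (4, 4, -2) → (-22/5, 4, -4/5)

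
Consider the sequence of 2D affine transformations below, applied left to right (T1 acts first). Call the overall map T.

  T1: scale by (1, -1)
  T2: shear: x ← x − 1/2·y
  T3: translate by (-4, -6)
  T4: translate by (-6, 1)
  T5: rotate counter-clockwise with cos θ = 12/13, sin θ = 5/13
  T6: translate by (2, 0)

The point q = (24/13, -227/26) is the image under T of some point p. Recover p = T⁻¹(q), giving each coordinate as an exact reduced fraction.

p = (5, 3)

T1 = [1 0 0; 0 -1 0; 0 0 1]
T2·T1 = [1 1/2 0; 0 -1 0; 0 0 1]
T3·…·T1 = [1 1/2 -4; 0 -1 -6; 0 0 1]
T4·…·T1 = [1 1/2 -10; 0 -1 -5; 0 0 1]
T5·…·T1 = [12/13 11/13 -95/13; 5/13 -19/26 -110/13; 0 0 1]
T6·…·T1 = [12/13 11/13 -69/13; 5/13 -19/26 -110/13; 0 0 1]
det M = -1; M⁻¹ = [19/26 11/13 287/26; 5/13 -12/13 -75/13; 0 0 1]
M⁻¹ · (24/13, -227/26)ᵀ = (5, 3)ᵀ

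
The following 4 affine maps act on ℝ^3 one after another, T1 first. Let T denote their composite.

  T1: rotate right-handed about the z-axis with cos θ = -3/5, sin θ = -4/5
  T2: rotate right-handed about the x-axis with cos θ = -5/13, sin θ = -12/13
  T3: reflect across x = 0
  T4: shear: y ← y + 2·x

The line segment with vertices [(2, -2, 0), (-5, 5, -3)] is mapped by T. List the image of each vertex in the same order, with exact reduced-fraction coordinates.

T1 rotate right-handed about the z-axis with cos θ = -3/5, sin θ = -4/5: (2, -2, 0) → (-14/5, -2/5, 0); (-5, 5, -3) → (7, 1, -3)
T2 rotate right-handed about the x-axis with cos θ = -5/13, sin θ = -12/13: (-14/5, -2/5, 0) → (-14/5, 2/13, 24/65); (7, 1, -3) → (7, -41/13, 3/13)
T3 reflect across x = 0: (-14/5, 2/13, 24/65) → (14/5, 2/13, 24/65); (7, -41/13, 3/13) → (-7, -41/13, 3/13)
T4 shear: y ← y + 2·x: (14/5, 2/13, 24/65) → (14/5, 374/65, 24/65); (-7, -41/13, 3/13) → (-7, -223/13, 3/13)

image vertices: (14/5, 374/65, 24/65), (-7, -223/13, 3/13)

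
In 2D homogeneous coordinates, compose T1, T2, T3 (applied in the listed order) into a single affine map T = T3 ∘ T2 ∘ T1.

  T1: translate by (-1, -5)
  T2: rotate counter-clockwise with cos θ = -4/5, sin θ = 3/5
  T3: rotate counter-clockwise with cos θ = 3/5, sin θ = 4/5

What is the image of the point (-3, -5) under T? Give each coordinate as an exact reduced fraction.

T1 translate by (-1, -5): (-3, -5) → (-4, -10)
T2 rotate counter-clockwise with cos θ = -4/5, sin θ = 3/5: (-4, -10) → (46/5, 28/5)
T3 rotate counter-clockwise with cos θ = 3/5, sin θ = 4/5: (46/5, 28/5) → (26/25, 268/25)

T(p) = (26/25, 268/25)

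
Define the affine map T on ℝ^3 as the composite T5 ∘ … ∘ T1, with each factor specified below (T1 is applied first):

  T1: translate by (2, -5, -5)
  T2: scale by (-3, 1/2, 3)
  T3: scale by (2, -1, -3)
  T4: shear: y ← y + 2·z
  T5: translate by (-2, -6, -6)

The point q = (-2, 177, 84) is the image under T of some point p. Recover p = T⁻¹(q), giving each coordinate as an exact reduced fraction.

p = (-2, -1, -5)

T1 = [1 0 0 2; 0 1 0 -5; 0 0 1 -5; 0 0 0 1]
T2·T1 = [-3 0 0 -6; 0 1/2 0 -5/2; 0 0 3 -15; 0 0 0 1]
T3·…·T1 = [-6 0 0 -12; 0 -1/2 0 5/2; 0 0 -9 45; 0 0 0 1]
T4·…·T1 = [-6 0 0 -12; 0 -1/2 -18 185/2; 0 0 -9 45; 0 0 0 1]
T5·…·T1 = [-6 0 0 -14; 0 -1/2 -18 173/2; 0 0 -9 39; 0 0 0 1]
det M = -27; M⁻¹ = [-1/6 0 0 -7/3; 0 -2 4 17; 0 0 -1/9 13/3; 0 0 0 1]
M⁻¹ · (-2, 177, 84)ᵀ = (-2, -1, -5)ᵀ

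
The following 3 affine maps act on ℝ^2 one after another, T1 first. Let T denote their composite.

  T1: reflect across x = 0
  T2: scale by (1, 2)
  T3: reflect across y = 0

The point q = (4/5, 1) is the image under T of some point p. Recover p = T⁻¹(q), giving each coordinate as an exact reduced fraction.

p = (-4/5, -1/2)

T1 = [-1 0 0; 0 1 0; 0 0 1]
T2·T1 = [-1 0 0; 0 2 0; 0 0 1]
T3·…·T1 = [-1 0 0; 0 -2 0; 0 0 1]
det M = 2; M⁻¹ = [-1 0 0; 0 -1/2 0; 0 0 1]
M⁻¹ · (4/5, 1)ᵀ = (-4/5, -1/2)ᵀ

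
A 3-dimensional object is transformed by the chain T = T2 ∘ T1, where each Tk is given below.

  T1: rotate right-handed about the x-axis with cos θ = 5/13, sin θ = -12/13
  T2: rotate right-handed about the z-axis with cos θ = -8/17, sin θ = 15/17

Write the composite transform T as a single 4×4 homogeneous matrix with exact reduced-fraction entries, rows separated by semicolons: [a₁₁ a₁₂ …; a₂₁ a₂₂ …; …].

T1 = [1 0 0 0; 0 5/13 12/13 0; 0 -12/13 5/13 0; 0 0 0 1]
T2·T1 = [-8/17 -75/221 -180/221 0; 15/17 -40/221 -96/221 0; 0 -12/13 5/13 0; 0 0 0 1]

T = [-8/17 -75/221 -180/221 0; 15/17 -40/221 -96/221 0; 0 -12/13 5/13 0; 0 0 0 1]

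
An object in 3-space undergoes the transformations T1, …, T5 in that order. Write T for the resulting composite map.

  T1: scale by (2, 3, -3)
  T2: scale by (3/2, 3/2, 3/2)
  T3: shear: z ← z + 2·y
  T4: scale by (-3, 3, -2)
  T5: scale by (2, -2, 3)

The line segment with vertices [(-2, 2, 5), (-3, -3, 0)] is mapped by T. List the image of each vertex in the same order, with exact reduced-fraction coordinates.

T1 scale by (2, 3, -3): (-2, 2, 5) → (-4, 6, -15); (-3, -3, 0) → (-6, -9, 0)
T2 scale by (3/2, 3/2, 3/2): (-4, 6, -15) → (-6, 9, -45/2); (-6, -9, 0) → (-9, -27/2, 0)
T3 shear: z ← z + 2·y: (-6, 9, -45/2) → (-6, 9, -9/2); (-9, -27/2, 0) → (-9, -27/2, -27)
T4 scale by (-3, 3, -2): (-6, 9, -9/2) → (18, 27, 9); (-9, -27/2, -27) → (27, -81/2, 54)
T5 scale by (2, -2, 3): (18, 27, 9) → (36, -54, 27); (27, -81/2, 54) → (54, 81, 162)

image vertices: (36, -54, 27), (54, 81, 162)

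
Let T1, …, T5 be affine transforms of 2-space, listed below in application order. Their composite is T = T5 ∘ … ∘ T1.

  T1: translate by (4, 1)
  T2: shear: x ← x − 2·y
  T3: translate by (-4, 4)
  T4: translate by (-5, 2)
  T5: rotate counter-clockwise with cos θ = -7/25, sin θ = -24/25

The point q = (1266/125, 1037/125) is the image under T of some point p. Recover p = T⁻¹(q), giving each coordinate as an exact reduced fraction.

T1 = [1 0 4; 0 1 1; 0 0 1]
T2·T1 = [1 -2 2; 0 1 1; 0 0 1]
T3·…·T1 = [1 -2 -2; 0 1 5; 0 0 1]
T4·…·T1 = [1 -2 -7; 0 1 7; 0 0 1]
T5·…·T1 = [-7/25 38/25 217/25; -24/25 41/25 119/25; 0 0 1]
det M = 1; M⁻¹ = [41/25 -38/25 -7; 24/25 -7/25 -7; 0 0 1]
M⁻¹ · (1266/125, 1037/125)ᵀ = (-3, 2/5)ᵀ

p = (-3, 2/5)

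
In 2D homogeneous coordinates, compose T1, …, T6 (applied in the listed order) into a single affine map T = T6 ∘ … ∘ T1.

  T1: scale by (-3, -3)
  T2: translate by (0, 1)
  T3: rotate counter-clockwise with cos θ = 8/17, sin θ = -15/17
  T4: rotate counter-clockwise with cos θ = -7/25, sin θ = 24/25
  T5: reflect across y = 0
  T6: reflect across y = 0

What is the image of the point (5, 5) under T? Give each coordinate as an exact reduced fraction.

T1 scale by (-3, -3): (5, 5) → (-15, -15)
T2 translate by (0, 1): (-15, -15) → (-15, -14)
T3 rotate counter-clockwise with cos θ = 8/17, sin θ = -15/17: (-15, -14) → (-330/17, 113/17)
T4 rotate counter-clockwise with cos θ = -7/25, sin θ = 24/25: (-330/17, 113/17) → (-402/425, -8711/425)
T5 reflect across y = 0: (-402/425, -8711/425) → (-402/425, 8711/425)
T6 reflect across y = 0: (-402/425, 8711/425) → (-402/425, -8711/425)

T(p) = (-402/425, -8711/425)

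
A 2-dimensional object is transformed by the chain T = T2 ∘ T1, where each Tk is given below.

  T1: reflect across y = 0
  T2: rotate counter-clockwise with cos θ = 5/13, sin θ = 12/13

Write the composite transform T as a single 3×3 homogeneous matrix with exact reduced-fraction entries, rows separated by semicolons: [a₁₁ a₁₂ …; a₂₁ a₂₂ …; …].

T1 = [1 0 0; 0 -1 0; 0 0 1]
T2·T1 = [5/13 12/13 0; 12/13 -5/13 0; 0 0 1]

T = [5/13 12/13 0; 12/13 -5/13 0; 0 0 1]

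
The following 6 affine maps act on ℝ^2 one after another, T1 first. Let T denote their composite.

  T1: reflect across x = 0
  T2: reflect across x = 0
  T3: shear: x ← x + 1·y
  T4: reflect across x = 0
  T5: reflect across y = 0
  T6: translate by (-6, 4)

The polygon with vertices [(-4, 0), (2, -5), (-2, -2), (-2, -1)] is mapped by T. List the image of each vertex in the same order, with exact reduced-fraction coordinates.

T1 reflect across x = 0: (-4, 0) → (4, 0); (2, -5) → (-2, -5); (-2, -2) → (2, -2); (-2, -1) → (2, -1)
T2 reflect across x = 0: (4, 0) → (-4, 0); (-2, -5) → (2, -5); (2, -2) → (-2, -2); (2, -1) → (-2, -1)
T3 shear: x ← x + 1·y: (-4, 0) → (-4, 0); (2, -5) → (-3, -5); (-2, -2) → (-4, -2); (-2, -1) → (-3, -1)
T4 reflect across x = 0: (-4, 0) → (4, 0); (-3, -5) → (3, -5); (-4, -2) → (4, -2); (-3, -1) → (3, -1)
T5 reflect across y = 0: (4, 0) → (4, 0); (3, -5) → (3, 5); (4, -2) → (4, 2); (3, -1) → (3, 1)
T6 translate by (-6, 4): (4, 0) → (-2, 4); (3, 5) → (-3, 9); (4, 2) → (-2, 6); (3, 1) → (-3, 5)

image vertices: (-2, 4), (-3, 9), (-2, 6), (-3, 5)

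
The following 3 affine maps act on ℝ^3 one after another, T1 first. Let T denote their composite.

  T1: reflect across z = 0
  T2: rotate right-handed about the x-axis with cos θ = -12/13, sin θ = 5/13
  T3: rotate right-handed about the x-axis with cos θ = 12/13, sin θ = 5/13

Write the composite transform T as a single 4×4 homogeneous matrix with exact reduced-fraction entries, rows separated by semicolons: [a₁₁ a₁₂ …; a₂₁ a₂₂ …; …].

T = [1 0 0 0; 0 -1 0 0; 0 0 1 0; 0 0 0 1]

T1 = [1 0 0 0; 0 1 0 0; 0 0 -1 0; 0 0 0 1]
T2·T1 = [1 0 0 0; 0 -12/13 5/13 0; 0 5/13 12/13 0; 0 0 0 1]
T3·…·T1 = [1 0 0 0; 0 -1 0 0; 0 0 1 0; 0 0 0 1]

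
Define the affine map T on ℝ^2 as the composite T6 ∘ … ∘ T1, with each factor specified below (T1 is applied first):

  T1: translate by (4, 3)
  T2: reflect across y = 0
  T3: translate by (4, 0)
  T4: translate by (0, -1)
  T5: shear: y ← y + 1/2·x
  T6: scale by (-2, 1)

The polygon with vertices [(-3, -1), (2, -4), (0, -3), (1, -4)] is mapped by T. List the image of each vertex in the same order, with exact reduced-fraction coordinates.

T1 translate by (4, 3): (-3, -1) → (1, 2); (2, -4) → (6, -1); (0, -3) → (4, 0); (1, -4) → (5, -1)
T2 reflect across y = 0: (1, 2) → (1, -2); (6, -1) → (6, 1); (4, 0) → (4, 0); (5, -1) → (5, 1)
T3 translate by (4, 0): (1, -2) → (5, -2); (6, 1) → (10, 1); (4, 0) → (8, 0); (5, 1) → (9, 1)
T4 translate by (0, -1): (5, -2) → (5, -3); (10, 1) → (10, 0); (8, 0) → (8, -1); (9, 1) → (9, 0)
T5 shear: y ← y + 1/2·x: (5, -3) → (5, -1/2); (10, 0) → (10, 5); (8, -1) → (8, 3); (9, 0) → (9, 9/2)
T6 scale by (-2, 1): (5, -1/2) → (-10, -1/2); (10, 5) → (-20, 5); (8, 3) → (-16, 3); (9, 9/2) → (-18, 9/2)

image vertices: (-10, -1/2), (-20, 5), (-16, 3), (-18, 9/2)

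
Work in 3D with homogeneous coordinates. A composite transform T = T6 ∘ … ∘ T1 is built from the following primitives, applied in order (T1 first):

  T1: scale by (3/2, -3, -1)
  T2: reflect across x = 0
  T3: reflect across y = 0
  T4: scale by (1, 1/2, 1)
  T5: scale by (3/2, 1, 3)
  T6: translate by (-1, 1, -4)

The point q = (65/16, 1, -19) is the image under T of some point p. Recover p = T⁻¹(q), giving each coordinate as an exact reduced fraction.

T1 = [3/2 0 0 0; 0 -3 0 0; 0 0 -1 0; 0 0 0 1]
T2·T1 = [-3/2 0 0 0; 0 -3 0 0; 0 0 -1 0; 0 0 0 1]
T3·…·T1 = [-3/2 0 0 0; 0 3 0 0; 0 0 -1 0; 0 0 0 1]
T4·…·T1 = [-3/2 0 0 0; 0 3/2 0 0; 0 0 -1 0; 0 0 0 1]
T5·…·T1 = [-9/4 0 0 0; 0 3/2 0 0; 0 0 -3 0; 0 0 0 1]
T6·…·T1 = [-9/4 0 0 -1; 0 3/2 0 1; 0 0 -3 -4; 0 0 0 1]
det M = 81/8; M⁻¹ = [-4/9 0 0 -4/9; 0 2/3 0 -2/3; 0 0 -1/3 -4/3; 0 0 0 1]
M⁻¹ · (65/16, 1, -19)ᵀ = (-9/4, 0, 5)ᵀ

p = (-9/4, 0, 5)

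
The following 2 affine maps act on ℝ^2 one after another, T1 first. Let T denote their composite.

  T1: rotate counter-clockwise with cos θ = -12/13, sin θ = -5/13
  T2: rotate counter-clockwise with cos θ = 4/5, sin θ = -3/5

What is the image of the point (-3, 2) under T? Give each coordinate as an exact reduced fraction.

T(p) = (157/65, -174/65)

T1 rotate counter-clockwise with cos θ = -12/13, sin θ = -5/13: (-3, 2) → (46/13, -9/13)
T2 rotate counter-clockwise with cos θ = 4/5, sin θ = -3/5: (46/13, -9/13) → (157/65, -174/65)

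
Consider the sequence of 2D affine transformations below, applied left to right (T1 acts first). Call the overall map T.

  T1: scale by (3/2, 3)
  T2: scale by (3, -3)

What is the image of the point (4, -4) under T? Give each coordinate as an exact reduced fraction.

T1 scale by (3/2, 3): (4, -4) → (6, -12)
T2 scale by (3, -3): (6, -12) → (18, 36)

T(p) = (18, 36)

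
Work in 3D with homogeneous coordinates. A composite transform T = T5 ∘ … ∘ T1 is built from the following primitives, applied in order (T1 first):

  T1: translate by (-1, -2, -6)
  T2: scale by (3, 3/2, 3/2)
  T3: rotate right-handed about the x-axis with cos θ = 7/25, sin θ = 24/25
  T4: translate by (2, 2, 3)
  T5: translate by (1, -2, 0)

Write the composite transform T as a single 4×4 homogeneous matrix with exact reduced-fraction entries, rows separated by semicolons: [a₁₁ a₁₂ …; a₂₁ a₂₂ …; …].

T = [3 0 0 0; 0 21/50 -36/25 39/5; 0 36/25 21/50 -12/5; 0 0 0 1]

T1 = [1 0 0 -1; 0 1 0 -2; 0 0 1 -6; 0 0 0 1]
T2·T1 = [3 0 0 -3; 0 3/2 0 -3; 0 0 3/2 -9; 0 0 0 1]
T3·…·T1 = [3 0 0 -3; 0 21/50 -36/25 39/5; 0 36/25 21/50 -27/5; 0 0 0 1]
T4·…·T1 = [3 0 0 -1; 0 21/50 -36/25 49/5; 0 36/25 21/50 -12/5; 0 0 0 1]
T5·…·T1 = [3 0 0 0; 0 21/50 -36/25 39/5; 0 36/25 21/50 -12/5; 0 0 0 1]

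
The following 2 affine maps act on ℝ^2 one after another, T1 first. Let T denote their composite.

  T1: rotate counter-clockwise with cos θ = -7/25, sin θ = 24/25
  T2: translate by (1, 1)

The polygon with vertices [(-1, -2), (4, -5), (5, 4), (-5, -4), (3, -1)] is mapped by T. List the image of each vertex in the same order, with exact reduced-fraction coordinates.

image vertices: (16/5, 3/5), (117/25, 156/25), (-106/25, 117/25), (156/25, -67/25), (28/25, 104/25)

T1 rotate counter-clockwise with cos θ = -7/25, sin θ = 24/25: (-1, -2) → (11/5, -2/5); (4, -5) → (92/25, 131/25); (5, 4) → (-131/25, 92/25); (-5, -4) → (131/25, -92/25); (3, -1) → (3/25, 79/25)
T2 translate by (1, 1): (11/5, -2/5) → (16/5, 3/5); (92/25, 131/25) → (117/25, 156/25); (-131/25, 92/25) → (-106/25, 117/25); (131/25, -92/25) → (156/25, -67/25); (3/25, 79/25) → (28/25, 104/25)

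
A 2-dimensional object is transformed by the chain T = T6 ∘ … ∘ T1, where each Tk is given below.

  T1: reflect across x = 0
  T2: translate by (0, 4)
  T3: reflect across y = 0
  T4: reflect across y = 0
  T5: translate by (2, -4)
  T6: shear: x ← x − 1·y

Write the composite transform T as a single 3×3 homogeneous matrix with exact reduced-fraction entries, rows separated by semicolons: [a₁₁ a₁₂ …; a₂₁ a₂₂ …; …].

T = [-1 -1 2; 0 1 0; 0 0 1]

T1 = [-1 0 0; 0 1 0; 0 0 1]
T2·T1 = [-1 0 0; 0 1 4; 0 0 1]
T3·…·T1 = [-1 0 0; 0 -1 -4; 0 0 1]
T4·…·T1 = [-1 0 0; 0 1 4; 0 0 1]
T5·…·T1 = [-1 0 2; 0 1 0; 0 0 1]
T6·…·T1 = [-1 -1 2; 0 1 0; 0 0 1]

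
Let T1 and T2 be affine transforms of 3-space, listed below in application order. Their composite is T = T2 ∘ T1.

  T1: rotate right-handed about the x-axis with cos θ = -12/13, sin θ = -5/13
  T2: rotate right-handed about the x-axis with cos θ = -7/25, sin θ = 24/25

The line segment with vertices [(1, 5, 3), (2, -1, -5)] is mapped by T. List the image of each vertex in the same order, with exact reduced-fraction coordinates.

T1 rotate right-handed about the x-axis with cos θ = -12/13, sin θ = -5/13: (1, 5, 3) → (1, -45/13, -61/13); (2, -1, -5) → (2, -1, 5)
T2 rotate right-handed about the x-axis with cos θ = -7/25, sin θ = 24/25: (1, -45/13, -61/13) → (1, 1779/325, -653/325); (2, -1, 5) → (2, -113/25, -59/25)

image vertices: (1, 1779/325, -653/325), (2, -113/25, -59/25)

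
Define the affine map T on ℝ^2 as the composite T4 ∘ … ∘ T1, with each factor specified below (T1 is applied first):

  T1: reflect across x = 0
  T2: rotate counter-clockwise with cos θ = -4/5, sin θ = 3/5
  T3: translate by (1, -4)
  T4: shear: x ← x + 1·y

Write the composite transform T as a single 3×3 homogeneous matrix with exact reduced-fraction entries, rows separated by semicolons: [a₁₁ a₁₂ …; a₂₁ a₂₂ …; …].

T = [1/5 -7/5 -3; -3/5 -4/5 -4; 0 0 1]

T1 = [-1 0 0; 0 1 0; 0 0 1]
T2·T1 = [4/5 -3/5 0; -3/5 -4/5 0; 0 0 1]
T3·…·T1 = [4/5 -3/5 1; -3/5 -4/5 -4; 0 0 1]
T4·…·T1 = [1/5 -7/5 -3; -3/5 -4/5 -4; 0 0 1]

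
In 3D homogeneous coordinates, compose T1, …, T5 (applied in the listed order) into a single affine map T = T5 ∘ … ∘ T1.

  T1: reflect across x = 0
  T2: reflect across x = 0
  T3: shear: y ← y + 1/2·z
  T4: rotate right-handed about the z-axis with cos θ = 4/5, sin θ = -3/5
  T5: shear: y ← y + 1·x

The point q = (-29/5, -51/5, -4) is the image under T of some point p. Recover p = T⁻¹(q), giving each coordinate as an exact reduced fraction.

p = (-2, -5, -4)

T1 = [-1 0 0 0; 0 1 0 0; 0 0 1 0; 0 0 0 1]
T2·T1 = [1 0 0 0; 0 1 0 0; 0 0 1 0; 0 0 0 1]
T3·…·T1 = [1 0 0 0; 0 1 1/2 0; 0 0 1 0; 0 0 0 1]
T4·…·T1 = [4/5 3/5 3/10 0; -3/5 4/5 2/5 0; 0 0 1 0; 0 0 0 1]
T5·…·T1 = [4/5 3/5 3/10 0; 1/5 7/5 7/10 0; 0 0 1 0; 0 0 0 1]
det M = 1; M⁻¹ = [7/5 -3/5 0 0; -1/5 4/5 -1/2 0; 0 0 1 0; 0 0 0 1]
M⁻¹ · (-29/5, -51/5, -4)ᵀ = (-2, -5, -4)ᵀ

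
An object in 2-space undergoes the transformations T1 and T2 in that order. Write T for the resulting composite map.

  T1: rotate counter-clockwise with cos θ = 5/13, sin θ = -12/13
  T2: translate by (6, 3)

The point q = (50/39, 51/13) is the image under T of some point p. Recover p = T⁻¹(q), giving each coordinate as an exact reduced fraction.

p = (-8/3, -4)

T1 = [5/13 12/13 0; -12/13 5/13 0; 0 0 1]
T2·T1 = [5/13 12/13 6; -12/13 5/13 3; 0 0 1]
det M = 1; M⁻¹ = [5/13 -12/13 6/13; 12/13 5/13 -87/13; 0 0 1]
M⁻¹ · (50/39, 51/13)ᵀ = (-8/3, -4)ᵀ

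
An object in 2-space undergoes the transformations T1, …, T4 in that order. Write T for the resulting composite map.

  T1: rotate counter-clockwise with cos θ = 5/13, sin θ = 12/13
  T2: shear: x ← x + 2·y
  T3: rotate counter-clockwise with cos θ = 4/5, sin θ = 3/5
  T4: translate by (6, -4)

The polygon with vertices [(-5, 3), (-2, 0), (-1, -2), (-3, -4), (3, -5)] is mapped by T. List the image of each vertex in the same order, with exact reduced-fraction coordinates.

T1 rotate counter-clockwise with cos θ = 5/13, sin θ = 12/13: (-5, 3) → (-61/13, -45/13); (-2, 0) → (-10/13, -24/13); (-1, -2) → (19/13, -22/13); (-3, -4) → (33/13, -56/13); (3, -5) → (75/13, 11/13)
T2 shear: x ← x + 2·y: (-61/13, -45/13) → (-151/13, -45/13); (-10/13, -24/13) → (-58/13, -24/13); (19/13, -22/13) → (-25/13, -22/13); (33/13, -56/13) → (-79/13, -56/13); (75/13, 11/13) → (97/13, 11/13)
T3 rotate counter-clockwise with cos θ = 4/5, sin θ = 3/5: (-151/13, -45/13) → (-469/65, -633/65); (-58/13, -24/13) → (-32/13, -54/13); (-25/13, -22/13) → (-34/65, -163/65); (-79/13, -56/13) → (-148/65, -461/65); (97/13, 11/13) → (71/13, 67/13)
T4 translate by (6, -4): (-469/65, -633/65) → (-79/65, -893/65); (-32/13, -54/13) → (46/13, -106/13); (-34/65, -163/65) → (356/65, -423/65); (-148/65, -461/65) → (242/65, -721/65); (71/13, 67/13) → (149/13, 15/13)

image vertices: (-79/65, -893/65), (46/13, -106/13), (356/65, -423/65), (242/65, -721/65), (149/13, 15/13)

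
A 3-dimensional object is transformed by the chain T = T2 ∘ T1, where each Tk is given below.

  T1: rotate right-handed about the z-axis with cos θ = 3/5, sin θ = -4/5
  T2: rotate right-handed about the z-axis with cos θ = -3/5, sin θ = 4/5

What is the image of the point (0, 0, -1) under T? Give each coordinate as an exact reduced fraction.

T(p) = (0, 0, -1)

T1 rotate right-handed about the z-axis with cos θ = 3/5, sin θ = -4/5: (0, 0, -1) → (0, 0, -1)
T2 rotate right-handed about the z-axis with cos θ = -3/5, sin θ = 4/5: (0, 0, -1) → (0, 0, -1)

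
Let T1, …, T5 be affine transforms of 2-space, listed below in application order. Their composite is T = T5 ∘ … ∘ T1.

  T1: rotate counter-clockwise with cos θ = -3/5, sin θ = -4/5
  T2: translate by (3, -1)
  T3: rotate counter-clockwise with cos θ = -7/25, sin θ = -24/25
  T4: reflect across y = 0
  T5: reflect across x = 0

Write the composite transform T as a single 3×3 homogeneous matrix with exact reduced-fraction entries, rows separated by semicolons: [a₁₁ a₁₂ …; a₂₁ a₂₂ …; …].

T1 = [-3/5 4/5 0; -4/5 -3/5 0; 0 0 1]
T2·T1 = [-3/5 4/5 3; -4/5 -3/5 -1; 0 0 1]
T3·…·T1 = [-3/5 -4/5 -9/5; 4/5 -3/5 -13/5; 0 0 1]
T4·…·T1 = [-3/5 -4/5 -9/5; -4/5 3/5 13/5; 0 0 1]
T5·…·T1 = [3/5 4/5 9/5; -4/5 3/5 13/5; 0 0 1]

T = [3/5 4/5 9/5; -4/5 3/5 13/5; 0 0 1]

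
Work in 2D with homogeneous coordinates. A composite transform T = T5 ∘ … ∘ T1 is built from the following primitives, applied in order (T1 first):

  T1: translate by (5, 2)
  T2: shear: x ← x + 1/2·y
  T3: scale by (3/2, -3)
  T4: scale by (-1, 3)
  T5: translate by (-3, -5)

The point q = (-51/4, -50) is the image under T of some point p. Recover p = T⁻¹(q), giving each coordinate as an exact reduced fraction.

T1 = [1 0 5; 0 1 2; 0 0 1]
T2·T1 = [1 1/2 6; 0 1 2; 0 0 1]
T3·…·T1 = [3/2 3/4 9; 0 -3 -6; 0 0 1]
T4·…·T1 = [-3/2 -3/4 -9; 0 -9 -18; 0 0 1]
T5·…·T1 = [-3/2 -3/4 -12; 0 -9 -23; 0 0 1]
det M = 27/2; M⁻¹ = [-2/3 1/18 -121/18; 0 -1/9 -23/9; 0 0 1]
M⁻¹ · (-51/4, -50)ᵀ = (-1, 3)ᵀ

p = (-1, 3)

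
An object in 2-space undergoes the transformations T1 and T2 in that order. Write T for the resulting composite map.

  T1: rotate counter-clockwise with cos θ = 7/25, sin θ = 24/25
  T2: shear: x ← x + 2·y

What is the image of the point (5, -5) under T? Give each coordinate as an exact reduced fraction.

T1 rotate counter-clockwise with cos θ = 7/25, sin θ = 24/25: (5, -5) → (31/5, 17/5)
T2 shear: x ← x + 2·y: (31/5, 17/5) → (13, 17/5)

T(p) = (13, 17/5)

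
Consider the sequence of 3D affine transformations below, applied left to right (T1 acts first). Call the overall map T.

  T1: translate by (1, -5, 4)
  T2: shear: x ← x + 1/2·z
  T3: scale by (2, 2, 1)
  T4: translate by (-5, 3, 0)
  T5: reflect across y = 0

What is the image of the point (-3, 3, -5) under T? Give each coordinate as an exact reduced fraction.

T1 translate by (1, -5, 4): (-3, 3, -5) → (-2, -2, -1)
T2 shear: x ← x + 1/2·z: (-2, -2, -1) → (-5/2, -2, -1)
T3 scale by (2, 2, 1): (-5/2, -2, -1) → (-5, -4, -1)
T4 translate by (-5, 3, 0): (-5, -4, -1) → (-10, -1, -1)
T5 reflect across y = 0: (-10, -1, -1) → (-10, 1, -1)

T(p) = (-10, 1, -1)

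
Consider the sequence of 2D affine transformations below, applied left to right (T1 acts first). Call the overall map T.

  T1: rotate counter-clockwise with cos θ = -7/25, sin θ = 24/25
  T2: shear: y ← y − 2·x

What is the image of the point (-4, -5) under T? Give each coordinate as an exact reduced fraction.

T1 rotate counter-clockwise with cos θ = -7/25, sin θ = 24/25: (-4, -5) → (148/25, -61/25)
T2 shear: y ← y − 2·x: (148/25, -61/25) → (148/25, -357/25)

T(p) = (148/25, -357/25)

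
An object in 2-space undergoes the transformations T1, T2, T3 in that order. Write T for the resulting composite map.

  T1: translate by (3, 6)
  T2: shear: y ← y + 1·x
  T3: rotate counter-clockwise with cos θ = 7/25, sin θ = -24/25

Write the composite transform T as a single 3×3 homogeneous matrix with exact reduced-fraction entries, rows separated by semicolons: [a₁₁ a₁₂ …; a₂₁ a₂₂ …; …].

T = [31/25 24/25 237/25; -17/25 7/25 -9/25; 0 0 1]

T1 = [1 0 3; 0 1 6; 0 0 1]
T2·T1 = [1 0 3; 1 1 9; 0 0 1]
T3·…·T1 = [31/25 24/25 237/25; -17/25 7/25 -9/25; 0 0 1]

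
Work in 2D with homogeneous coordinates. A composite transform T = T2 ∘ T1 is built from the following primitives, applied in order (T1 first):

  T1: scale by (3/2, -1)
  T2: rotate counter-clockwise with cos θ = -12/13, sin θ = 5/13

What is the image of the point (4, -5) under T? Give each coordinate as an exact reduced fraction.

T(p) = (-97/13, -30/13)

T1 scale by (3/2, -1): (4, -5) → (6, 5)
T2 rotate counter-clockwise with cos θ = -12/13, sin θ = 5/13: (6, 5) → (-97/13, -30/13)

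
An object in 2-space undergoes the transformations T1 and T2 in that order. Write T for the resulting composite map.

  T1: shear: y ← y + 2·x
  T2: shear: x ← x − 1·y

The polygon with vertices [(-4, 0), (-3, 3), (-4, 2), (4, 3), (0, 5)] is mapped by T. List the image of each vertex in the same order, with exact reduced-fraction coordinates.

T1 shear: y ← y + 2·x: (-4, 0) → (-4, -8); (-3, 3) → (-3, -3); (-4, 2) → (-4, -6); (4, 3) → (4, 11); (0, 5) → (0, 5)
T2 shear: x ← x − 1·y: (-4, -8) → (4, -8); (-3, -3) → (0, -3); (-4, -6) → (2, -6); (4, 11) → (-7, 11); (0, 5) → (-5, 5)

image vertices: (4, -8), (0, -3), (2, -6), (-7, 11), (-5, 5)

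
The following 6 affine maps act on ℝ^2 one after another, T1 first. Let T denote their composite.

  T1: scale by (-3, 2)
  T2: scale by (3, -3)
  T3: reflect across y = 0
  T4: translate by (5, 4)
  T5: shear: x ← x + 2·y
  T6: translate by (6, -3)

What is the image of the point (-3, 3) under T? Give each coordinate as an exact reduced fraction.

T(p) = (82, 19)

T1 scale by (-3, 2): (-3, 3) → (9, 6)
T2 scale by (3, -3): (9, 6) → (27, -18)
T3 reflect across y = 0: (27, -18) → (27, 18)
T4 translate by (5, 4): (27, 18) → (32, 22)
T5 shear: x ← x + 2·y: (32, 22) → (76, 22)
T6 translate by (6, -3): (76, 22) → (82, 19)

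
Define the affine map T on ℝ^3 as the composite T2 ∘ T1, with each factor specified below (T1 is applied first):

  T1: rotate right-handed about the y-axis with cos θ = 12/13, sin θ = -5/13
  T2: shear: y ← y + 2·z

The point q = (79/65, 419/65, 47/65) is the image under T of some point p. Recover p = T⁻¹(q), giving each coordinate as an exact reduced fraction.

T1 = [12/13 0 -5/13 0; 0 1 0 0; 5/13 0 12/13 0; 0 0 0 1]
T2·T1 = [12/13 0 -5/13 0; 10/13 1 24/13 0; 5/13 0 12/13 0; 0 0 0 1]
det M = 1; M⁻¹ = [12/13 0 5/13 0; 0 1 -2 0; -5/13 0 12/13 0; 0 0 0 1]
M⁻¹ · (79/65, 419/65, 47/65)ᵀ = (7/5, 5, 1/5)ᵀ

p = (7/5, 5, 1/5)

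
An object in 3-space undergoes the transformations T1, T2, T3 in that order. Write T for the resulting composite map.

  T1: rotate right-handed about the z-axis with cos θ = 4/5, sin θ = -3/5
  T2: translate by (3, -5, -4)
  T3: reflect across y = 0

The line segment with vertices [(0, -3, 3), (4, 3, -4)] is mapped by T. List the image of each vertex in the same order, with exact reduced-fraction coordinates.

T1 rotate right-handed about the z-axis with cos θ = 4/5, sin θ = -3/5: (0, -3, 3) → (-9/5, -12/5, 3); (4, 3, -4) → (5, 0, -4)
T2 translate by (3, -5, -4): (-9/5, -12/5, 3) → (6/5, -37/5, -1); (5, 0, -4) → (8, -5, -8)
T3 reflect across y = 0: (6/5, -37/5, -1) → (6/5, 37/5, -1); (8, -5, -8) → (8, 5, -8)

image vertices: (6/5, 37/5, -1), (8, 5, -8)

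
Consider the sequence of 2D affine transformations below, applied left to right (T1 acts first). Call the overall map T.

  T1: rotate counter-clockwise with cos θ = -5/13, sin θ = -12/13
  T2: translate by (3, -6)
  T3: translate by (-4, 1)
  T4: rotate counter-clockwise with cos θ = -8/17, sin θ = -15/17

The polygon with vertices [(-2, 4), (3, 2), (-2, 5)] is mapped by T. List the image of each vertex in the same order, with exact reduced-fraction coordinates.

image vertices: (-75/13, -11/13), (-1633/221, 948/221), (-1446/221, -327/221)

T1 rotate counter-clockwise with cos θ = -5/13, sin θ = -12/13: (-2, 4) → (58/13, 4/13); (3, 2) → (9/13, -46/13); (-2, 5) → (70/13, -1/13)
T2 translate by (3, -6): (58/13, 4/13) → (97/13, -74/13); (9/13, -46/13) → (48/13, -124/13); (70/13, -1/13) → (109/13, -79/13)
T3 translate by (-4, 1): (97/13, -74/13) → (45/13, -61/13); (48/13, -124/13) → (-4/13, -111/13); (109/13, -79/13) → (57/13, -66/13)
T4 rotate counter-clockwise with cos θ = -8/17, sin θ = -15/17: (45/13, -61/13) → (-75/13, -11/13); (-4/13, -111/13) → (-1633/221, 948/221); (57/13, -66/13) → (-1446/221, -327/221)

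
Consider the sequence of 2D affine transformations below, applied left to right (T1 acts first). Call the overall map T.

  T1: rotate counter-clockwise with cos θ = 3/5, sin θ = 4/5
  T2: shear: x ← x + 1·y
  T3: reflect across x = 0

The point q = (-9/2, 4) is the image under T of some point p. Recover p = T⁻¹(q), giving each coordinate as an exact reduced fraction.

T1 = [3/5 -4/5 0; 4/5 3/5 0; 0 0 1]
T2·T1 = [7/5 -1/5 0; 4/5 3/5 0; 0 0 1]
T3·…·T1 = [-7/5 1/5 0; 4/5 3/5 0; 0 0 1]
det M = -1; M⁻¹ = [-3/5 1/5 0; 4/5 7/5 0; 0 0 1]
M⁻¹ · (-9/2, 4)ᵀ = (7/2, 2)ᵀ

p = (7/2, 2)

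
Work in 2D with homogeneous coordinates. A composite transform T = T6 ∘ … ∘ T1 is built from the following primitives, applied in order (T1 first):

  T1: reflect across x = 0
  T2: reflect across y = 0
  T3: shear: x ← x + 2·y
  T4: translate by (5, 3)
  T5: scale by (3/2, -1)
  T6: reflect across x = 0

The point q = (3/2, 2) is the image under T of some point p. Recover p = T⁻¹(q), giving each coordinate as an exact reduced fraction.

T1 = [-1 0 0; 0 1 0; 0 0 1]
T2·T1 = [-1 0 0; 0 -1 0; 0 0 1]
T3·…·T1 = [-1 -2 0; 0 -1 0; 0 0 1]
T4·…·T1 = [-1 -2 5; 0 -1 3; 0 0 1]
T5·…·T1 = [-3/2 -3 15/2; 0 1 -3; 0 0 1]
T6·…·T1 = [3/2 3 -15/2; 0 1 -3; 0 0 1]
det M = 3/2; M⁻¹ = [2/3 -2 -1; 0 1 3; 0 0 1]
M⁻¹ · (3/2, 2)ᵀ = (-4, 5)ᵀ

p = (-4, 5)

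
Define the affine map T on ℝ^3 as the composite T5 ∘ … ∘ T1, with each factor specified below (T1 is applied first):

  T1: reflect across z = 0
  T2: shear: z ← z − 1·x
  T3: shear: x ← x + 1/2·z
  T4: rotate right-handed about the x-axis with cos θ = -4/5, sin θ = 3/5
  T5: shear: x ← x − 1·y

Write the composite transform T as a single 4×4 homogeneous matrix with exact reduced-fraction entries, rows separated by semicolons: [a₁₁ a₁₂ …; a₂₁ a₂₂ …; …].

T1 = [1 0 0 0; 0 1 0 0; 0 0 -1 0; 0 0 0 1]
T2·T1 = [1 0 0 0; 0 1 0 0; -1 0 -1 0; 0 0 0 1]
T3·…·T1 = [1/2 0 -1/2 0; 0 1 0 0; -1 0 -1 0; 0 0 0 1]
T4·…·T1 = [1/2 0 -1/2 0; 3/5 -4/5 3/5 0; 4/5 3/5 4/5 0; 0 0 0 1]
T5·…·T1 = [-1/10 4/5 -11/10 0; 3/5 -4/5 3/5 0; 4/5 3/5 4/5 0; 0 0 0 1]

T = [-1/10 4/5 -11/10 0; 3/5 -4/5 3/5 0; 4/5 3/5 4/5 0; 0 0 0 1]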